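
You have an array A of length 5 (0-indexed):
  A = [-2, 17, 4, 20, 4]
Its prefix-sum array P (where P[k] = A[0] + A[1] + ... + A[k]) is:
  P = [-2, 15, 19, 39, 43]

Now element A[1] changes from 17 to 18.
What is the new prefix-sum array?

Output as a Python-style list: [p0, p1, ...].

Change: A[1] 17 -> 18, delta = 1
P[k] for k < 1: unchanged (A[1] not included)
P[k] for k >= 1: shift by delta = 1
  P[0] = -2 + 0 = -2
  P[1] = 15 + 1 = 16
  P[2] = 19 + 1 = 20
  P[3] = 39 + 1 = 40
  P[4] = 43 + 1 = 44

Answer: [-2, 16, 20, 40, 44]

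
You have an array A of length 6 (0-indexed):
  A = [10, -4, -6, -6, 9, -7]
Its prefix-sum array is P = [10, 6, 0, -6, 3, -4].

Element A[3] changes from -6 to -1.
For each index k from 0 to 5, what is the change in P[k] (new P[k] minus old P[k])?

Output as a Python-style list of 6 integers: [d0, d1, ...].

Answer: [0, 0, 0, 5, 5, 5]

Derivation:
Element change: A[3] -6 -> -1, delta = 5
For k < 3: P[k] unchanged, delta_P[k] = 0
For k >= 3: P[k] shifts by exactly 5
Delta array: [0, 0, 0, 5, 5, 5]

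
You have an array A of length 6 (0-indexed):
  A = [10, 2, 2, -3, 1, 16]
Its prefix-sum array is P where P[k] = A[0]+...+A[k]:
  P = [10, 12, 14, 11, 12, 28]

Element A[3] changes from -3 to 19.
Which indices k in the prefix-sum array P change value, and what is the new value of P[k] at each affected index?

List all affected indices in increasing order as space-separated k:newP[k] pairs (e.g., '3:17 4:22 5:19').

P[k] = A[0] + ... + A[k]
P[k] includes A[3] iff k >= 3
Affected indices: 3, 4, ..., 5; delta = 22
  P[3]: 11 + 22 = 33
  P[4]: 12 + 22 = 34
  P[5]: 28 + 22 = 50

Answer: 3:33 4:34 5:50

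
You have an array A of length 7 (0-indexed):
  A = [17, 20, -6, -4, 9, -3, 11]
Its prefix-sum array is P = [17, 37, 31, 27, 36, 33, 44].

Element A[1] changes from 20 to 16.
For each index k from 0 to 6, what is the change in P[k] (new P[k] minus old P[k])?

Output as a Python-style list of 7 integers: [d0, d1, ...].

Element change: A[1] 20 -> 16, delta = -4
For k < 1: P[k] unchanged, delta_P[k] = 0
For k >= 1: P[k] shifts by exactly -4
Delta array: [0, -4, -4, -4, -4, -4, -4]

Answer: [0, -4, -4, -4, -4, -4, -4]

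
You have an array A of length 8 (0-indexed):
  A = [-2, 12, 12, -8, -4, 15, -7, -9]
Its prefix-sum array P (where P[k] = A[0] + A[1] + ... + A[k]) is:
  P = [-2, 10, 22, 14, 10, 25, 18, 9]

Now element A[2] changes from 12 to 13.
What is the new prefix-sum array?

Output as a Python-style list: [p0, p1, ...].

Answer: [-2, 10, 23, 15, 11, 26, 19, 10]

Derivation:
Change: A[2] 12 -> 13, delta = 1
P[k] for k < 2: unchanged (A[2] not included)
P[k] for k >= 2: shift by delta = 1
  P[0] = -2 + 0 = -2
  P[1] = 10 + 0 = 10
  P[2] = 22 + 1 = 23
  P[3] = 14 + 1 = 15
  P[4] = 10 + 1 = 11
  P[5] = 25 + 1 = 26
  P[6] = 18 + 1 = 19
  P[7] = 9 + 1 = 10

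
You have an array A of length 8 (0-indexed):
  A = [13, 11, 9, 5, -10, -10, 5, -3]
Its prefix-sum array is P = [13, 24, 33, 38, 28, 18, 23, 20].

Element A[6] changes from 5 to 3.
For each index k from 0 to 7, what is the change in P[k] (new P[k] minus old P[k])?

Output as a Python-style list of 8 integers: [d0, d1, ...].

Answer: [0, 0, 0, 0, 0, 0, -2, -2]

Derivation:
Element change: A[6] 5 -> 3, delta = -2
For k < 6: P[k] unchanged, delta_P[k] = 0
For k >= 6: P[k] shifts by exactly -2
Delta array: [0, 0, 0, 0, 0, 0, -2, -2]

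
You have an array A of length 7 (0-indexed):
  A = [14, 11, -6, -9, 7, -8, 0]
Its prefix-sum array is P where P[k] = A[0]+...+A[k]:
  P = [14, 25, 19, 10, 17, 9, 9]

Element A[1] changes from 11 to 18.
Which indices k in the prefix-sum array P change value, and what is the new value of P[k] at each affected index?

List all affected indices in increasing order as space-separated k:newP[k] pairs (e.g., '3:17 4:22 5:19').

Answer: 1:32 2:26 3:17 4:24 5:16 6:16

Derivation:
P[k] = A[0] + ... + A[k]
P[k] includes A[1] iff k >= 1
Affected indices: 1, 2, ..., 6; delta = 7
  P[1]: 25 + 7 = 32
  P[2]: 19 + 7 = 26
  P[3]: 10 + 7 = 17
  P[4]: 17 + 7 = 24
  P[5]: 9 + 7 = 16
  P[6]: 9 + 7 = 16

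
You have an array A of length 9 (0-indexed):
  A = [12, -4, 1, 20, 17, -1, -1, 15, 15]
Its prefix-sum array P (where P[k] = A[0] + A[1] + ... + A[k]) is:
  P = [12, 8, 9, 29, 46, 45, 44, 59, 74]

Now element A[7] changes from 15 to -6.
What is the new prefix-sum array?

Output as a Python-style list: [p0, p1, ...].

Change: A[7] 15 -> -6, delta = -21
P[k] for k < 7: unchanged (A[7] not included)
P[k] for k >= 7: shift by delta = -21
  P[0] = 12 + 0 = 12
  P[1] = 8 + 0 = 8
  P[2] = 9 + 0 = 9
  P[3] = 29 + 0 = 29
  P[4] = 46 + 0 = 46
  P[5] = 45 + 0 = 45
  P[6] = 44 + 0 = 44
  P[7] = 59 + -21 = 38
  P[8] = 74 + -21 = 53

Answer: [12, 8, 9, 29, 46, 45, 44, 38, 53]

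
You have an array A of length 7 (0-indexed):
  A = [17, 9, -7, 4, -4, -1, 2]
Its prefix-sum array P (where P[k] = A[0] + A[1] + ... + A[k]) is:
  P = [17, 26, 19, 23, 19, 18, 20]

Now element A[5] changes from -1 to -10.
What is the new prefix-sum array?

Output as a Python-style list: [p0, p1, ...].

Change: A[5] -1 -> -10, delta = -9
P[k] for k < 5: unchanged (A[5] not included)
P[k] for k >= 5: shift by delta = -9
  P[0] = 17 + 0 = 17
  P[1] = 26 + 0 = 26
  P[2] = 19 + 0 = 19
  P[3] = 23 + 0 = 23
  P[4] = 19 + 0 = 19
  P[5] = 18 + -9 = 9
  P[6] = 20 + -9 = 11

Answer: [17, 26, 19, 23, 19, 9, 11]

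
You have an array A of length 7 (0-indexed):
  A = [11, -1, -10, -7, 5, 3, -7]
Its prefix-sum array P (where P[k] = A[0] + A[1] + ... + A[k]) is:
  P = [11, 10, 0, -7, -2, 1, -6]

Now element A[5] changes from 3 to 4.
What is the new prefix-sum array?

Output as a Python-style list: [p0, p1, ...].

Answer: [11, 10, 0, -7, -2, 2, -5]

Derivation:
Change: A[5] 3 -> 4, delta = 1
P[k] for k < 5: unchanged (A[5] not included)
P[k] for k >= 5: shift by delta = 1
  P[0] = 11 + 0 = 11
  P[1] = 10 + 0 = 10
  P[2] = 0 + 0 = 0
  P[3] = -7 + 0 = -7
  P[4] = -2 + 0 = -2
  P[5] = 1 + 1 = 2
  P[6] = -6 + 1 = -5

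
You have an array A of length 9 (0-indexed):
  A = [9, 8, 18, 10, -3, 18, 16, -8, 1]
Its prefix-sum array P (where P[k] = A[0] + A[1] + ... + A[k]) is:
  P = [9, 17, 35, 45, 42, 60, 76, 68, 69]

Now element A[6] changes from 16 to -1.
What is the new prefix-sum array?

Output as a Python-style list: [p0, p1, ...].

Answer: [9, 17, 35, 45, 42, 60, 59, 51, 52]

Derivation:
Change: A[6] 16 -> -1, delta = -17
P[k] for k < 6: unchanged (A[6] not included)
P[k] for k >= 6: shift by delta = -17
  P[0] = 9 + 0 = 9
  P[1] = 17 + 0 = 17
  P[2] = 35 + 0 = 35
  P[3] = 45 + 0 = 45
  P[4] = 42 + 0 = 42
  P[5] = 60 + 0 = 60
  P[6] = 76 + -17 = 59
  P[7] = 68 + -17 = 51
  P[8] = 69 + -17 = 52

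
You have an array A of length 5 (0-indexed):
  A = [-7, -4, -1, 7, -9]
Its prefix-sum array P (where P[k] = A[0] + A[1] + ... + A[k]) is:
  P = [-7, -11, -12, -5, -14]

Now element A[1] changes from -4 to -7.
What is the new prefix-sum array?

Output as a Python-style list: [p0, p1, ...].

Answer: [-7, -14, -15, -8, -17]

Derivation:
Change: A[1] -4 -> -7, delta = -3
P[k] for k < 1: unchanged (A[1] not included)
P[k] for k >= 1: shift by delta = -3
  P[0] = -7 + 0 = -7
  P[1] = -11 + -3 = -14
  P[2] = -12 + -3 = -15
  P[3] = -5 + -3 = -8
  P[4] = -14 + -3 = -17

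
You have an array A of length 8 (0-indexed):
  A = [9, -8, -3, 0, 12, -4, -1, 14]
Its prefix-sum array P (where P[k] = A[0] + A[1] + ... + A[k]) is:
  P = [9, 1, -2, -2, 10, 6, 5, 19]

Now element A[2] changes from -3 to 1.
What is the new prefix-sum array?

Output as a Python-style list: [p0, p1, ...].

Change: A[2] -3 -> 1, delta = 4
P[k] for k < 2: unchanged (A[2] not included)
P[k] for k >= 2: shift by delta = 4
  P[0] = 9 + 0 = 9
  P[1] = 1 + 0 = 1
  P[2] = -2 + 4 = 2
  P[3] = -2 + 4 = 2
  P[4] = 10 + 4 = 14
  P[5] = 6 + 4 = 10
  P[6] = 5 + 4 = 9
  P[7] = 19 + 4 = 23

Answer: [9, 1, 2, 2, 14, 10, 9, 23]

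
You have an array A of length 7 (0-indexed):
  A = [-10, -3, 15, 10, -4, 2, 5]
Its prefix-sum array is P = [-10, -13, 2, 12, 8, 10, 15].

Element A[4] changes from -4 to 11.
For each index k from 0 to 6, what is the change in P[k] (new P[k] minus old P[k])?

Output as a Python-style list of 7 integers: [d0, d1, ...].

Answer: [0, 0, 0, 0, 15, 15, 15]

Derivation:
Element change: A[4] -4 -> 11, delta = 15
For k < 4: P[k] unchanged, delta_P[k] = 0
For k >= 4: P[k] shifts by exactly 15
Delta array: [0, 0, 0, 0, 15, 15, 15]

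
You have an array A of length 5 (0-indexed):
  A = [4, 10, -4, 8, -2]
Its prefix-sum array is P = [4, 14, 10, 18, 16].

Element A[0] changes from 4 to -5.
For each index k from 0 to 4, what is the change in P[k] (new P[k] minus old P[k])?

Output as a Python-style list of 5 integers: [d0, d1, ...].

Answer: [-9, -9, -9, -9, -9]

Derivation:
Element change: A[0] 4 -> -5, delta = -9
For k < 0: P[k] unchanged, delta_P[k] = 0
For k >= 0: P[k] shifts by exactly -9
Delta array: [-9, -9, -9, -9, -9]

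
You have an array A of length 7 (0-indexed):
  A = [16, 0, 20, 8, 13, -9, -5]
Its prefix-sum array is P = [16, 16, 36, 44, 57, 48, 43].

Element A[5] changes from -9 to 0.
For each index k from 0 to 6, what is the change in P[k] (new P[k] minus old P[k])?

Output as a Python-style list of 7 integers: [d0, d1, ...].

Element change: A[5] -9 -> 0, delta = 9
For k < 5: P[k] unchanged, delta_P[k] = 0
For k >= 5: P[k] shifts by exactly 9
Delta array: [0, 0, 0, 0, 0, 9, 9]

Answer: [0, 0, 0, 0, 0, 9, 9]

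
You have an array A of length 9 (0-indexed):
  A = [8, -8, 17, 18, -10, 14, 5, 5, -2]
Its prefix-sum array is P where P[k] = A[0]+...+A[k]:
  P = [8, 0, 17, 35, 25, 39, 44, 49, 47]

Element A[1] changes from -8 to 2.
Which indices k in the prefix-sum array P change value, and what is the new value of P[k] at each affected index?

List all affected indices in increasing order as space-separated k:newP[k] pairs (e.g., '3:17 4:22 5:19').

Answer: 1:10 2:27 3:45 4:35 5:49 6:54 7:59 8:57

Derivation:
P[k] = A[0] + ... + A[k]
P[k] includes A[1] iff k >= 1
Affected indices: 1, 2, ..., 8; delta = 10
  P[1]: 0 + 10 = 10
  P[2]: 17 + 10 = 27
  P[3]: 35 + 10 = 45
  P[4]: 25 + 10 = 35
  P[5]: 39 + 10 = 49
  P[6]: 44 + 10 = 54
  P[7]: 49 + 10 = 59
  P[8]: 47 + 10 = 57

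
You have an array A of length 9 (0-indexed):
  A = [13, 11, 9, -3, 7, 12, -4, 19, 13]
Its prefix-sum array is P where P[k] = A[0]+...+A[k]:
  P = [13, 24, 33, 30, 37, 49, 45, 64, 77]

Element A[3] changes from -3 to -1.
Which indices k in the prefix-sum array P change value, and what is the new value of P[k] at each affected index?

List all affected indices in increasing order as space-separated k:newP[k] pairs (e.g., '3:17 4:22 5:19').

P[k] = A[0] + ... + A[k]
P[k] includes A[3] iff k >= 3
Affected indices: 3, 4, ..., 8; delta = 2
  P[3]: 30 + 2 = 32
  P[4]: 37 + 2 = 39
  P[5]: 49 + 2 = 51
  P[6]: 45 + 2 = 47
  P[7]: 64 + 2 = 66
  P[8]: 77 + 2 = 79

Answer: 3:32 4:39 5:51 6:47 7:66 8:79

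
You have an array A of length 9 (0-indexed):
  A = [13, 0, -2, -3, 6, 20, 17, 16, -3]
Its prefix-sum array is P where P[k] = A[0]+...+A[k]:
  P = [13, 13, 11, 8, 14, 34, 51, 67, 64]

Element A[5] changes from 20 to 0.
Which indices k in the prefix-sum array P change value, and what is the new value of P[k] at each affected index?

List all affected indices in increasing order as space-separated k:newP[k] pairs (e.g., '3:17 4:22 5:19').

Answer: 5:14 6:31 7:47 8:44

Derivation:
P[k] = A[0] + ... + A[k]
P[k] includes A[5] iff k >= 5
Affected indices: 5, 6, ..., 8; delta = -20
  P[5]: 34 + -20 = 14
  P[6]: 51 + -20 = 31
  P[7]: 67 + -20 = 47
  P[8]: 64 + -20 = 44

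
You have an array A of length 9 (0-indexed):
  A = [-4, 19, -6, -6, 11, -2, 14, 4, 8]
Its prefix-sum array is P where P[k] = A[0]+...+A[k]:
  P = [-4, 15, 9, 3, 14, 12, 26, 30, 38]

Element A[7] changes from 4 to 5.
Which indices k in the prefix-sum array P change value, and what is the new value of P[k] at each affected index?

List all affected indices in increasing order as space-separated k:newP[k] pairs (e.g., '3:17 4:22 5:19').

Answer: 7:31 8:39

Derivation:
P[k] = A[0] + ... + A[k]
P[k] includes A[7] iff k >= 7
Affected indices: 7, 8, ..., 8; delta = 1
  P[7]: 30 + 1 = 31
  P[8]: 38 + 1 = 39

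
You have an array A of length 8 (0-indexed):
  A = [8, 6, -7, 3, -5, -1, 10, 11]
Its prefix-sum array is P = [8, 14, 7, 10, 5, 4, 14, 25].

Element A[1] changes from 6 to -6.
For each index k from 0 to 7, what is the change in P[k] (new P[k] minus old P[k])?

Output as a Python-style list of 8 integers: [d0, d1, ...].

Element change: A[1] 6 -> -6, delta = -12
For k < 1: P[k] unchanged, delta_P[k] = 0
For k >= 1: P[k] shifts by exactly -12
Delta array: [0, -12, -12, -12, -12, -12, -12, -12]

Answer: [0, -12, -12, -12, -12, -12, -12, -12]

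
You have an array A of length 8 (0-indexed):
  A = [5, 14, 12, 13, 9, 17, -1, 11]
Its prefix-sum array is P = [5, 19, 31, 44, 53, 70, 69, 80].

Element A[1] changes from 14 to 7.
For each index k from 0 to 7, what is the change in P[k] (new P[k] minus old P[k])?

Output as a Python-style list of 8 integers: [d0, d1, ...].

Answer: [0, -7, -7, -7, -7, -7, -7, -7]

Derivation:
Element change: A[1] 14 -> 7, delta = -7
For k < 1: P[k] unchanged, delta_P[k] = 0
For k >= 1: P[k] shifts by exactly -7
Delta array: [0, -7, -7, -7, -7, -7, -7, -7]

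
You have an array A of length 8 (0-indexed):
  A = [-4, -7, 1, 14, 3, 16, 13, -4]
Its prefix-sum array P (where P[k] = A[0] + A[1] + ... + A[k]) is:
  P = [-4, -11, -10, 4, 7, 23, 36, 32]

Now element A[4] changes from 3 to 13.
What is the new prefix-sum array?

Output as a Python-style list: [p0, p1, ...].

Answer: [-4, -11, -10, 4, 17, 33, 46, 42]

Derivation:
Change: A[4] 3 -> 13, delta = 10
P[k] for k < 4: unchanged (A[4] not included)
P[k] for k >= 4: shift by delta = 10
  P[0] = -4 + 0 = -4
  P[1] = -11 + 0 = -11
  P[2] = -10 + 0 = -10
  P[3] = 4 + 0 = 4
  P[4] = 7 + 10 = 17
  P[5] = 23 + 10 = 33
  P[6] = 36 + 10 = 46
  P[7] = 32 + 10 = 42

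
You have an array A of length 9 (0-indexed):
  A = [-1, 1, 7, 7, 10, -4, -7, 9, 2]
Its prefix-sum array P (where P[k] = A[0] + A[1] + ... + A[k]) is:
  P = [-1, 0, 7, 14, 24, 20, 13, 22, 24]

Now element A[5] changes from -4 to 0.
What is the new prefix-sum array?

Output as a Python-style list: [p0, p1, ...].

Change: A[5] -4 -> 0, delta = 4
P[k] for k < 5: unchanged (A[5] not included)
P[k] for k >= 5: shift by delta = 4
  P[0] = -1 + 0 = -1
  P[1] = 0 + 0 = 0
  P[2] = 7 + 0 = 7
  P[3] = 14 + 0 = 14
  P[4] = 24 + 0 = 24
  P[5] = 20 + 4 = 24
  P[6] = 13 + 4 = 17
  P[7] = 22 + 4 = 26
  P[8] = 24 + 4 = 28

Answer: [-1, 0, 7, 14, 24, 24, 17, 26, 28]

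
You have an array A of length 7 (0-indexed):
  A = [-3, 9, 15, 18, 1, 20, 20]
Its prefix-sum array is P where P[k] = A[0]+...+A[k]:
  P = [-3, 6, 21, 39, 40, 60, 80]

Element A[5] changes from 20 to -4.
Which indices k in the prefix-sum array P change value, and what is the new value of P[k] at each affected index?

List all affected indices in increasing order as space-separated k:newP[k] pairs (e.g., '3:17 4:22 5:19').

P[k] = A[0] + ... + A[k]
P[k] includes A[5] iff k >= 5
Affected indices: 5, 6, ..., 6; delta = -24
  P[5]: 60 + -24 = 36
  P[6]: 80 + -24 = 56

Answer: 5:36 6:56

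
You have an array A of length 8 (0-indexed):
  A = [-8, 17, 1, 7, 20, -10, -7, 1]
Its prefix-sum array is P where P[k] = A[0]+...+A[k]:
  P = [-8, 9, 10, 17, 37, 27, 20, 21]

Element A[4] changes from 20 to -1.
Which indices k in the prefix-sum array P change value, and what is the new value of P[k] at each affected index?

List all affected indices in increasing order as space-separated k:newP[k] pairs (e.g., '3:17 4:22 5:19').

Answer: 4:16 5:6 6:-1 7:0

Derivation:
P[k] = A[0] + ... + A[k]
P[k] includes A[4] iff k >= 4
Affected indices: 4, 5, ..., 7; delta = -21
  P[4]: 37 + -21 = 16
  P[5]: 27 + -21 = 6
  P[6]: 20 + -21 = -1
  P[7]: 21 + -21 = 0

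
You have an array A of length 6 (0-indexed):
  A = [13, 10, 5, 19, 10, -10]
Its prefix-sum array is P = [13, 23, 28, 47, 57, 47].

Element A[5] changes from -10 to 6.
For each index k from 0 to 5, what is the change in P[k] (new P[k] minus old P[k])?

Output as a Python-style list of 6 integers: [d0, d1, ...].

Element change: A[5] -10 -> 6, delta = 16
For k < 5: P[k] unchanged, delta_P[k] = 0
For k >= 5: P[k] shifts by exactly 16
Delta array: [0, 0, 0, 0, 0, 16]

Answer: [0, 0, 0, 0, 0, 16]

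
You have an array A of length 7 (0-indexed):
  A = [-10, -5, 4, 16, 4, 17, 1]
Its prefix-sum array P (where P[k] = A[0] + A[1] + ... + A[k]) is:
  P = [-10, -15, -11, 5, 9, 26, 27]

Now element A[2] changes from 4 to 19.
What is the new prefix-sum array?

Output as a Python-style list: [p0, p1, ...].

Change: A[2] 4 -> 19, delta = 15
P[k] for k < 2: unchanged (A[2] not included)
P[k] for k >= 2: shift by delta = 15
  P[0] = -10 + 0 = -10
  P[1] = -15 + 0 = -15
  P[2] = -11 + 15 = 4
  P[3] = 5 + 15 = 20
  P[4] = 9 + 15 = 24
  P[5] = 26 + 15 = 41
  P[6] = 27 + 15 = 42

Answer: [-10, -15, 4, 20, 24, 41, 42]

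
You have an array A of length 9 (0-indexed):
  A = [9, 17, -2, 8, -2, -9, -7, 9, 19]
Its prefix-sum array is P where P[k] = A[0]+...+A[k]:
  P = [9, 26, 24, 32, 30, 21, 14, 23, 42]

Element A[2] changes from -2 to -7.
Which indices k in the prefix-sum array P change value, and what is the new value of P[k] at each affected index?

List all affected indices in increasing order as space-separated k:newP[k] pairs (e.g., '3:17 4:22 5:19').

Answer: 2:19 3:27 4:25 5:16 6:9 7:18 8:37

Derivation:
P[k] = A[0] + ... + A[k]
P[k] includes A[2] iff k >= 2
Affected indices: 2, 3, ..., 8; delta = -5
  P[2]: 24 + -5 = 19
  P[3]: 32 + -5 = 27
  P[4]: 30 + -5 = 25
  P[5]: 21 + -5 = 16
  P[6]: 14 + -5 = 9
  P[7]: 23 + -5 = 18
  P[8]: 42 + -5 = 37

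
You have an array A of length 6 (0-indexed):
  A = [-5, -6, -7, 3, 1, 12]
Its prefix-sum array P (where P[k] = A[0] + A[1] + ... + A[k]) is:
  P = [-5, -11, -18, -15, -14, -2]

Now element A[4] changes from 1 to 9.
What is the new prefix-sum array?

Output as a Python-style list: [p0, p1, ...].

Change: A[4] 1 -> 9, delta = 8
P[k] for k < 4: unchanged (A[4] not included)
P[k] for k >= 4: shift by delta = 8
  P[0] = -5 + 0 = -5
  P[1] = -11 + 0 = -11
  P[2] = -18 + 0 = -18
  P[3] = -15 + 0 = -15
  P[4] = -14 + 8 = -6
  P[5] = -2 + 8 = 6

Answer: [-5, -11, -18, -15, -6, 6]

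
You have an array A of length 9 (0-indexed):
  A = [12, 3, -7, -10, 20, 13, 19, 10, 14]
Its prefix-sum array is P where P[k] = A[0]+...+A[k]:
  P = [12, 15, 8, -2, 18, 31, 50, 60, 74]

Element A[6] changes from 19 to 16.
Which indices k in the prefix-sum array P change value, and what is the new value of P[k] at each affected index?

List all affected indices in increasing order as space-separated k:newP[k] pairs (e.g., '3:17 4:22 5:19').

P[k] = A[0] + ... + A[k]
P[k] includes A[6] iff k >= 6
Affected indices: 6, 7, ..., 8; delta = -3
  P[6]: 50 + -3 = 47
  P[7]: 60 + -3 = 57
  P[8]: 74 + -3 = 71

Answer: 6:47 7:57 8:71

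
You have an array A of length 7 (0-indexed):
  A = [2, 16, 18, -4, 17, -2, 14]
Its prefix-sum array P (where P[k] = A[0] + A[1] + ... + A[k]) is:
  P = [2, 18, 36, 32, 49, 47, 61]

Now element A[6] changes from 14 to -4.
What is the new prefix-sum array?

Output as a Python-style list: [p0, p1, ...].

Change: A[6] 14 -> -4, delta = -18
P[k] for k < 6: unchanged (A[6] not included)
P[k] for k >= 6: shift by delta = -18
  P[0] = 2 + 0 = 2
  P[1] = 18 + 0 = 18
  P[2] = 36 + 0 = 36
  P[3] = 32 + 0 = 32
  P[4] = 49 + 0 = 49
  P[5] = 47 + 0 = 47
  P[6] = 61 + -18 = 43

Answer: [2, 18, 36, 32, 49, 47, 43]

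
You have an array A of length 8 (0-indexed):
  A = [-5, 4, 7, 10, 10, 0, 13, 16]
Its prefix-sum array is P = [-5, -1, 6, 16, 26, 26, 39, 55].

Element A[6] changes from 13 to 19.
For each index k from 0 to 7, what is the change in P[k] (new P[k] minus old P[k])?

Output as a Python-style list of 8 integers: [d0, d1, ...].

Element change: A[6] 13 -> 19, delta = 6
For k < 6: P[k] unchanged, delta_P[k] = 0
For k >= 6: P[k] shifts by exactly 6
Delta array: [0, 0, 0, 0, 0, 0, 6, 6]

Answer: [0, 0, 0, 0, 0, 0, 6, 6]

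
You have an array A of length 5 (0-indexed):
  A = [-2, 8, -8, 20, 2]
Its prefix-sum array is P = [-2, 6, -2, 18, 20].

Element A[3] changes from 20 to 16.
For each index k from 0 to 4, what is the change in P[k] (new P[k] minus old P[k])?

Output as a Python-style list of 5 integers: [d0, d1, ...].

Answer: [0, 0, 0, -4, -4]

Derivation:
Element change: A[3] 20 -> 16, delta = -4
For k < 3: P[k] unchanged, delta_P[k] = 0
For k >= 3: P[k] shifts by exactly -4
Delta array: [0, 0, 0, -4, -4]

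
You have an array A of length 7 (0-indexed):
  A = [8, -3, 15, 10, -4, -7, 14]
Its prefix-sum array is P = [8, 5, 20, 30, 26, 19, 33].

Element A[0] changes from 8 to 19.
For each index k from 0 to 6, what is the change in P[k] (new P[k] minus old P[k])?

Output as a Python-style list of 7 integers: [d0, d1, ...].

Element change: A[0] 8 -> 19, delta = 11
For k < 0: P[k] unchanged, delta_P[k] = 0
For k >= 0: P[k] shifts by exactly 11
Delta array: [11, 11, 11, 11, 11, 11, 11]

Answer: [11, 11, 11, 11, 11, 11, 11]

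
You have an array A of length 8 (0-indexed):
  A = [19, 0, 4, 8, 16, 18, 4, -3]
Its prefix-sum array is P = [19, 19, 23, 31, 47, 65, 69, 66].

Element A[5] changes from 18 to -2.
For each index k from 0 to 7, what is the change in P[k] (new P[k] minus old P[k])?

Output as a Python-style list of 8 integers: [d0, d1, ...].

Element change: A[5] 18 -> -2, delta = -20
For k < 5: P[k] unchanged, delta_P[k] = 0
For k >= 5: P[k] shifts by exactly -20
Delta array: [0, 0, 0, 0, 0, -20, -20, -20]

Answer: [0, 0, 0, 0, 0, -20, -20, -20]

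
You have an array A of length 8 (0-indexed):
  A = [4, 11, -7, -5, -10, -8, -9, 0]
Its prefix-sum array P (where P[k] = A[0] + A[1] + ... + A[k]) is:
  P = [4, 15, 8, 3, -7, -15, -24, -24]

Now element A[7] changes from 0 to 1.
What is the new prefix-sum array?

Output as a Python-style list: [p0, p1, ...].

Change: A[7] 0 -> 1, delta = 1
P[k] for k < 7: unchanged (A[7] not included)
P[k] for k >= 7: shift by delta = 1
  P[0] = 4 + 0 = 4
  P[1] = 15 + 0 = 15
  P[2] = 8 + 0 = 8
  P[3] = 3 + 0 = 3
  P[4] = -7 + 0 = -7
  P[5] = -15 + 0 = -15
  P[6] = -24 + 0 = -24
  P[7] = -24 + 1 = -23

Answer: [4, 15, 8, 3, -7, -15, -24, -23]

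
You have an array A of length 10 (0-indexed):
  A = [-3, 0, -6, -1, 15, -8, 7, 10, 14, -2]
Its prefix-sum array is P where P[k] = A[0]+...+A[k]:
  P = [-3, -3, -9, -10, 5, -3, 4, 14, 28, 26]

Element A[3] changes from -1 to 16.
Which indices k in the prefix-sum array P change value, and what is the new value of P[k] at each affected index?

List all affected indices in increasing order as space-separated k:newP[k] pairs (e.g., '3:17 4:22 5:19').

P[k] = A[0] + ... + A[k]
P[k] includes A[3] iff k >= 3
Affected indices: 3, 4, ..., 9; delta = 17
  P[3]: -10 + 17 = 7
  P[4]: 5 + 17 = 22
  P[5]: -3 + 17 = 14
  P[6]: 4 + 17 = 21
  P[7]: 14 + 17 = 31
  P[8]: 28 + 17 = 45
  P[9]: 26 + 17 = 43

Answer: 3:7 4:22 5:14 6:21 7:31 8:45 9:43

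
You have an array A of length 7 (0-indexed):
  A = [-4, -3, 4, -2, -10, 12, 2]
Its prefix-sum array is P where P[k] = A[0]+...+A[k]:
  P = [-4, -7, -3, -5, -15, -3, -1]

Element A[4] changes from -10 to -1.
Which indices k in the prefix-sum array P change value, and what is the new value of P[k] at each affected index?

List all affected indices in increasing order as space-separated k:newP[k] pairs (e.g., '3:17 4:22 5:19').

P[k] = A[0] + ... + A[k]
P[k] includes A[4] iff k >= 4
Affected indices: 4, 5, ..., 6; delta = 9
  P[4]: -15 + 9 = -6
  P[5]: -3 + 9 = 6
  P[6]: -1 + 9 = 8

Answer: 4:-6 5:6 6:8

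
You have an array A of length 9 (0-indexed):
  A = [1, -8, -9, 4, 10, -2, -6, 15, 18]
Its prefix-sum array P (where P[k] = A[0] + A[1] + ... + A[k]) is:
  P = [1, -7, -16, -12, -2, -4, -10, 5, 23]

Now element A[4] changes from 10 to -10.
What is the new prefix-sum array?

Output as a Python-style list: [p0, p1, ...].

Answer: [1, -7, -16, -12, -22, -24, -30, -15, 3]

Derivation:
Change: A[4] 10 -> -10, delta = -20
P[k] for k < 4: unchanged (A[4] not included)
P[k] for k >= 4: shift by delta = -20
  P[0] = 1 + 0 = 1
  P[1] = -7 + 0 = -7
  P[2] = -16 + 0 = -16
  P[3] = -12 + 0 = -12
  P[4] = -2 + -20 = -22
  P[5] = -4 + -20 = -24
  P[6] = -10 + -20 = -30
  P[7] = 5 + -20 = -15
  P[8] = 23 + -20 = 3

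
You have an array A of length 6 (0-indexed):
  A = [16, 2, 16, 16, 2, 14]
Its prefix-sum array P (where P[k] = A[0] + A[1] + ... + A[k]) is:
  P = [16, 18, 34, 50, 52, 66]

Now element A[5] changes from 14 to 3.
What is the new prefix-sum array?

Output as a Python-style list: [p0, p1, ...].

Answer: [16, 18, 34, 50, 52, 55]

Derivation:
Change: A[5] 14 -> 3, delta = -11
P[k] for k < 5: unchanged (A[5] not included)
P[k] for k >= 5: shift by delta = -11
  P[0] = 16 + 0 = 16
  P[1] = 18 + 0 = 18
  P[2] = 34 + 0 = 34
  P[3] = 50 + 0 = 50
  P[4] = 52 + 0 = 52
  P[5] = 66 + -11 = 55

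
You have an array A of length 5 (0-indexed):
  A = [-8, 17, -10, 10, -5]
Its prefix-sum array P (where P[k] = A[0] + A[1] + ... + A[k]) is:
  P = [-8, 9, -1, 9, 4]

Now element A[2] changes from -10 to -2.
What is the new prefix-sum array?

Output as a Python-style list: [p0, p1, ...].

Change: A[2] -10 -> -2, delta = 8
P[k] for k < 2: unchanged (A[2] not included)
P[k] for k >= 2: shift by delta = 8
  P[0] = -8 + 0 = -8
  P[1] = 9 + 0 = 9
  P[2] = -1 + 8 = 7
  P[3] = 9 + 8 = 17
  P[4] = 4 + 8 = 12

Answer: [-8, 9, 7, 17, 12]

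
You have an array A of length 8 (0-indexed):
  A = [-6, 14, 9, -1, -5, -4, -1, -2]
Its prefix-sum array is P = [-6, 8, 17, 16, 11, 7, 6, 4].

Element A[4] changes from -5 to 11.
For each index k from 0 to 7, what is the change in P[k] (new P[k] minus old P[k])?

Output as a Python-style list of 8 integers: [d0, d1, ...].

Element change: A[4] -5 -> 11, delta = 16
For k < 4: P[k] unchanged, delta_P[k] = 0
For k >= 4: P[k] shifts by exactly 16
Delta array: [0, 0, 0, 0, 16, 16, 16, 16]

Answer: [0, 0, 0, 0, 16, 16, 16, 16]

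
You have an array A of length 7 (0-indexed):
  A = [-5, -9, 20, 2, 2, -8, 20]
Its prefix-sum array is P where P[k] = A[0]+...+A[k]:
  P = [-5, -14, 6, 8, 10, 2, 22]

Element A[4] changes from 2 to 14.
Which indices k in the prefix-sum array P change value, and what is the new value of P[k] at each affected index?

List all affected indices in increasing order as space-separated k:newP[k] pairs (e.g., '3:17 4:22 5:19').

P[k] = A[0] + ... + A[k]
P[k] includes A[4] iff k >= 4
Affected indices: 4, 5, ..., 6; delta = 12
  P[4]: 10 + 12 = 22
  P[5]: 2 + 12 = 14
  P[6]: 22 + 12 = 34

Answer: 4:22 5:14 6:34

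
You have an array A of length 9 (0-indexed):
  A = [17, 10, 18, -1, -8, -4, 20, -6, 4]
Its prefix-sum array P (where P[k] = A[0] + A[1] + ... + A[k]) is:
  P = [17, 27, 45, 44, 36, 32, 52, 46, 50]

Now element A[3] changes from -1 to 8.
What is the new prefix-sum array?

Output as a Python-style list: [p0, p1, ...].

Answer: [17, 27, 45, 53, 45, 41, 61, 55, 59]

Derivation:
Change: A[3] -1 -> 8, delta = 9
P[k] for k < 3: unchanged (A[3] not included)
P[k] for k >= 3: shift by delta = 9
  P[0] = 17 + 0 = 17
  P[1] = 27 + 0 = 27
  P[2] = 45 + 0 = 45
  P[3] = 44 + 9 = 53
  P[4] = 36 + 9 = 45
  P[5] = 32 + 9 = 41
  P[6] = 52 + 9 = 61
  P[7] = 46 + 9 = 55
  P[8] = 50 + 9 = 59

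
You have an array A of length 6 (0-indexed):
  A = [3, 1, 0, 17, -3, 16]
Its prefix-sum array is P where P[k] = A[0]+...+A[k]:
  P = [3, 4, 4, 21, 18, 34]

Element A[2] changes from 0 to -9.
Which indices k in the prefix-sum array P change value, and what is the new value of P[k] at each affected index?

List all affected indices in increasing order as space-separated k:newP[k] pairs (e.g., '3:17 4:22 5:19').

P[k] = A[0] + ... + A[k]
P[k] includes A[2] iff k >= 2
Affected indices: 2, 3, ..., 5; delta = -9
  P[2]: 4 + -9 = -5
  P[3]: 21 + -9 = 12
  P[4]: 18 + -9 = 9
  P[5]: 34 + -9 = 25

Answer: 2:-5 3:12 4:9 5:25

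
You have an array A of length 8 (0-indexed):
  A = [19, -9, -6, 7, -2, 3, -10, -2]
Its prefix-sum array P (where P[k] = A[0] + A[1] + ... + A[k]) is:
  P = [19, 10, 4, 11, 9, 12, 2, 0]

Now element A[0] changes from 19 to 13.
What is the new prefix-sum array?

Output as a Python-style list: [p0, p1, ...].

Change: A[0] 19 -> 13, delta = -6
P[k] for k < 0: unchanged (A[0] not included)
P[k] for k >= 0: shift by delta = -6
  P[0] = 19 + -6 = 13
  P[1] = 10 + -6 = 4
  P[2] = 4 + -6 = -2
  P[3] = 11 + -6 = 5
  P[4] = 9 + -6 = 3
  P[5] = 12 + -6 = 6
  P[6] = 2 + -6 = -4
  P[7] = 0 + -6 = -6

Answer: [13, 4, -2, 5, 3, 6, -4, -6]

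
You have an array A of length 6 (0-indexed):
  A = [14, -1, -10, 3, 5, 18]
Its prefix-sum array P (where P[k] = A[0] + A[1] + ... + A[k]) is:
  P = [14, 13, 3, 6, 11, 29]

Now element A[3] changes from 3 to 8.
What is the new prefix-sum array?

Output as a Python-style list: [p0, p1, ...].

Answer: [14, 13, 3, 11, 16, 34]

Derivation:
Change: A[3] 3 -> 8, delta = 5
P[k] for k < 3: unchanged (A[3] not included)
P[k] for k >= 3: shift by delta = 5
  P[0] = 14 + 0 = 14
  P[1] = 13 + 0 = 13
  P[2] = 3 + 0 = 3
  P[3] = 6 + 5 = 11
  P[4] = 11 + 5 = 16
  P[5] = 29 + 5 = 34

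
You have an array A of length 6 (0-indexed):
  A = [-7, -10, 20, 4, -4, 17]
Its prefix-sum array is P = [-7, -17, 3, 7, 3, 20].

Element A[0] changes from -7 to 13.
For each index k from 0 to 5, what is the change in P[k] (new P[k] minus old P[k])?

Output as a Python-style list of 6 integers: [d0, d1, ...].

Element change: A[0] -7 -> 13, delta = 20
For k < 0: P[k] unchanged, delta_P[k] = 0
For k >= 0: P[k] shifts by exactly 20
Delta array: [20, 20, 20, 20, 20, 20]

Answer: [20, 20, 20, 20, 20, 20]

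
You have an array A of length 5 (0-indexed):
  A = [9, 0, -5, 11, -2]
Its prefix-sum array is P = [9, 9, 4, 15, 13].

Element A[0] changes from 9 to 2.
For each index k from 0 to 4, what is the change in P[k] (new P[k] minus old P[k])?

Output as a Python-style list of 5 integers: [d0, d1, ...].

Answer: [-7, -7, -7, -7, -7]

Derivation:
Element change: A[0] 9 -> 2, delta = -7
For k < 0: P[k] unchanged, delta_P[k] = 0
For k >= 0: P[k] shifts by exactly -7
Delta array: [-7, -7, -7, -7, -7]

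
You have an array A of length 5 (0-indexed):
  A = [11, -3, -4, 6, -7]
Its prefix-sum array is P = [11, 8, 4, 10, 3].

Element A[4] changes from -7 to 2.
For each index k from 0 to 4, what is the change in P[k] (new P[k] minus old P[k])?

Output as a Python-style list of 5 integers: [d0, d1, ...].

Answer: [0, 0, 0, 0, 9]

Derivation:
Element change: A[4] -7 -> 2, delta = 9
For k < 4: P[k] unchanged, delta_P[k] = 0
For k >= 4: P[k] shifts by exactly 9
Delta array: [0, 0, 0, 0, 9]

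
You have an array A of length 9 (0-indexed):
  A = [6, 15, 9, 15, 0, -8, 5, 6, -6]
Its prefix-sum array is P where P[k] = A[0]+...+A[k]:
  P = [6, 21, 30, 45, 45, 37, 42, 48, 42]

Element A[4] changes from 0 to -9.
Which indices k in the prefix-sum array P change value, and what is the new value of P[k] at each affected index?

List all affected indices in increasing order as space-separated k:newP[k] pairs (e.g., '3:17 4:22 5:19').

Answer: 4:36 5:28 6:33 7:39 8:33

Derivation:
P[k] = A[0] + ... + A[k]
P[k] includes A[4] iff k >= 4
Affected indices: 4, 5, ..., 8; delta = -9
  P[4]: 45 + -9 = 36
  P[5]: 37 + -9 = 28
  P[6]: 42 + -9 = 33
  P[7]: 48 + -9 = 39
  P[8]: 42 + -9 = 33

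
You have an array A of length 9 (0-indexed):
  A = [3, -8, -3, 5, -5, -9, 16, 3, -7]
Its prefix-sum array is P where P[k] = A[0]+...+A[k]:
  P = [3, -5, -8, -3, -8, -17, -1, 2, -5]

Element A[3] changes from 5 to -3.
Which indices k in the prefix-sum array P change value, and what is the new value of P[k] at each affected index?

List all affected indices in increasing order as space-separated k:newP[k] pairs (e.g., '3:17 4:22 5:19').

P[k] = A[0] + ... + A[k]
P[k] includes A[3] iff k >= 3
Affected indices: 3, 4, ..., 8; delta = -8
  P[3]: -3 + -8 = -11
  P[4]: -8 + -8 = -16
  P[5]: -17 + -8 = -25
  P[6]: -1 + -8 = -9
  P[7]: 2 + -8 = -6
  P[8]: -5 + -8 = -13

Answer: 3:-11 4:-16 5:-25 6:-9 7:-6 8:-13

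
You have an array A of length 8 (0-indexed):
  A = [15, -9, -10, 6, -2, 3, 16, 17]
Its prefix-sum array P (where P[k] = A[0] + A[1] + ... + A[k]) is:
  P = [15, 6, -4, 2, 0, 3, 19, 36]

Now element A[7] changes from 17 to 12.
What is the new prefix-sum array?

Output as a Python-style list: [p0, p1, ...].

Answer: [15, 6, -4, 2, 0, 3, 19, 31]

Derivation:
Change: A[7] 17 -> 12, delta = -5
P[k] for k < 7: unchanged (A[7] not included)
P[k] for k >= 7: shift by delta = -5
  P[0] = 15 + 0 = 15
  P[1] = 6 + 0 = 6
  P[2] = -4 + 0 = -4
  P[3] = 2 + 0 = 2
  P[4] = 0 + 0 = 0
  P[5] = 3 + 0 = 3
  P[6] = 19 + 0 = 19
  P[7] = 36 + -5 = 31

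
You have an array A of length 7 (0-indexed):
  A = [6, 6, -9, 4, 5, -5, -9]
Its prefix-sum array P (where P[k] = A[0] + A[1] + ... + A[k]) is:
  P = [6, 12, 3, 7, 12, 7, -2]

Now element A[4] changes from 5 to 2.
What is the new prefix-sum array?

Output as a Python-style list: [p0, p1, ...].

Answer: [6, 12, 3, 7, 9, 4, -5]

Derivation:
Change: A[4] 5 -> 2, delta = -3
P[k] for k < 4: unchanged (A[4] not included)
P[k] for k >= 4: shift by delta = -3
  P[0] = 6 + 0 = 6
  P[1] = 12 + 0 = 12
  P[2] = 3 + 0 = 3
  P[3] = 7 + 0 = 7
  P[4] = 12 + -3 = 9
  P[5] = 7 + -3 = 4
  P[6] = -2 + -3 = -5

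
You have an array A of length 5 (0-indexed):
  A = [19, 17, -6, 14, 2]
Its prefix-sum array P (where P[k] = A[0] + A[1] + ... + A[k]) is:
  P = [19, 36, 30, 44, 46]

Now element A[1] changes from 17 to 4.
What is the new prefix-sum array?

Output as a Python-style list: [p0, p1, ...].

Answer: [19, 23, 17, 31, 33]

Derivation:
Change: A[1] 17 -> 4, delta = -13
P[k] for k < 1: unchanged (A[1] not included)
P[k] for k >= 1: shift by delta = -13
  P[0] = 19 + 0 = 19
  P[1] = 36 + -13 = 23
  P[2] = 30 + -13 = 17
  P[3] = 44 + -13 = 31
  P[4] = 46 + -13 = 33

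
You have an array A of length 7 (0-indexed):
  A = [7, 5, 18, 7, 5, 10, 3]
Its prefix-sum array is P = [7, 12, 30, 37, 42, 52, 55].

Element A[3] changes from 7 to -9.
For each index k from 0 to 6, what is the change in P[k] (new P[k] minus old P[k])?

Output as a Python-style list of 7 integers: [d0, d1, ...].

Answer: [0, 0, 0, -16, -16, -16, -16]

Derivation:
Element change: A[3] 7 -> -9, delta = -16
For k < 3: P[k] unchanged, delta_P[k] = 0
For k >= 3: P[k] shifts by exactly -16
Delta array: [0, 0, 0, -16, -16, -16, -16]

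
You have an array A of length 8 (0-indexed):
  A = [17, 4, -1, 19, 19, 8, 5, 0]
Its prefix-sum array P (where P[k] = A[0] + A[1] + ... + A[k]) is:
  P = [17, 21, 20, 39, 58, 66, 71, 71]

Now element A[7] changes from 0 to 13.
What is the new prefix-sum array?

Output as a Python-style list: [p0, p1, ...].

Change: A[7] 0 -> 13, delta = 13
P[k] for k < 7: unchanged (A[7] not included)
P[k] for k >= 7: shift by delta = 13
  P[0] = 17 + 0 = 17
  P[1] = 21 + 0 = 21
  P[2] = 20 + 0 = 20
  P[3] = 39 + 0 = 39
  P[4] = 58 + 0 = 58
  P[5] = 66 + 0 = 66
  P[6] = 71 + 0 = 71
  P[7] = 71 + 13 = 84

Answer: [17, 21, 20, 39, 58, 66, 71, 84]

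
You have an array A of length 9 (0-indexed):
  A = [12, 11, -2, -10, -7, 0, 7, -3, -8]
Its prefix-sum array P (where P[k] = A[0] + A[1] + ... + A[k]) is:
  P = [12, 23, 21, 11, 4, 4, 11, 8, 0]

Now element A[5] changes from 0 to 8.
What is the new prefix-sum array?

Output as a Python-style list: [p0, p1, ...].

Answer: [12, 23, 21, 11, 4, 12, 19, 16, 8]

Derivation:
Change: A[5] 0 -> 8, delta = 8
P[k] for k < 5: unchanged (A[5] not included)
P[k] for k >= 5: shift by delta = 8
  P[0] = 12 + 0 = 12
  P[1] = 23 + 0 = 23
  P[2] = 21 + 0 = 21
  P[3] = 11 + 0 = 11
  P[4] = 4 + 0 = 4
  P[5] = 4 + 8 = 12
  P[6] = 11 + 8 = 19
  P[7] = 8 + 8 = 16
  P[8] = 0 + 8 = 8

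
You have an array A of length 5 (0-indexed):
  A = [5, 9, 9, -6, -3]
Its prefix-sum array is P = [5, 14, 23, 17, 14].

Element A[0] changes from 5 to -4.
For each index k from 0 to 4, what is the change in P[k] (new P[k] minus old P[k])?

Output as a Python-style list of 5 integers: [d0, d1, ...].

Answer: [-9, -9, -9, -9, -9]

Derivation:
Element change: A[0] 5 -> -4, delta = -9
For k < 0: P[k] unchanged, delta_P[k] = 0
For k >= 0: P[k] shifts by exactly -9
Delta array: [-9, -9, -9, -9, -9]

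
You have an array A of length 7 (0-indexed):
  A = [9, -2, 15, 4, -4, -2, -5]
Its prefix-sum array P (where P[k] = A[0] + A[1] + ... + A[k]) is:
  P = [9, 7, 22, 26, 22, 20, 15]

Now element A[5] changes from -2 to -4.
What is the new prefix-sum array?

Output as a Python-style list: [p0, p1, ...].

Change: A[5] -2 -> -4, delta = -2
P[k] for k < 5: unchanged (A[5] not included)
P[k] for k >= 5: shift by delta = -2
  P[0] = 9 + 0 = 9
  P[1] = 7 + 0 = 7
  P[2] = 22 + 0 = 22
  P[3] = 26 + 0 = 26
  P[4] = 22 + 0 = 22
  P[5] = 20 + -2 = 18
  P[6] = 15 + -2 = 13

Answer: [9, 7, 22, 26, 22, 18, 13]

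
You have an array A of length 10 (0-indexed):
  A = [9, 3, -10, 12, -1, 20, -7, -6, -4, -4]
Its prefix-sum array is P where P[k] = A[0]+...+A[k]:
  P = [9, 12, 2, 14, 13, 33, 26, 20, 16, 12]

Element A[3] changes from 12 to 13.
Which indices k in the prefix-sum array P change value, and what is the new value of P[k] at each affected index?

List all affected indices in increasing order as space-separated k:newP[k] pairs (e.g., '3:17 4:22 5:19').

Answer: 3:15 4:14 5:34 6:27 7:21 8:17 9:13

Derivation:
P[k] = A[0] + ... + A[k]
P[k] includes A[3] iff k >= 3
Affected indices: 3, 4, ..., 9; delta = 1
  P[3]: 14 + 1 = 15
  P[4]: 13 + 1 = 14
  P[5]: 33 + 1 = 34
  P[6]: 26 + 1 = 27
  P[7]: 20 + 1 = 21
  P[8]: 16 + 1 = 17
  P[9]: 12 + 1 = 13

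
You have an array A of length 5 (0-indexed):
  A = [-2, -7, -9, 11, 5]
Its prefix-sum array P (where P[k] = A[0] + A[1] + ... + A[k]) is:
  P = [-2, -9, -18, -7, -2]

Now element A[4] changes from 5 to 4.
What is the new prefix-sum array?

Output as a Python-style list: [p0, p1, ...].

Answer: [-2, -9, -18, -7, -3]

Derivation:
Change: A[4] 5 -> 4, delta = -1
P[k] for k < 4: unchanged (A[4] not included)
P[k] for k >= 4: shift by delta = -1
  P[0] = -2 + 0 = -2
  P[1] = -9 + 0 = -9
  P[2] = -18 + 0 = -18
  P[3] = -7 + 0 = -7
  P[4] = -2 + -1 = -3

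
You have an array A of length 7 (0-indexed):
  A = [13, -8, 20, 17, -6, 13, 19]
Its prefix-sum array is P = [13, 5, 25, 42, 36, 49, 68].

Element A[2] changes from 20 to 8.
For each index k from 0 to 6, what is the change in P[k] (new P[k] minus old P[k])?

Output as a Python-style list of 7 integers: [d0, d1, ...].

Answer: [0, 0, -12, -12, -12, -12, -12]

Derivation:
Element change: A[2] 20 -> 8, delta = -12
For k < 2: P[k] unchanged, delta_P[k] = 0
For k >= 2: P[k] shifts by exactly -12
Delta array: [0, 0, -12, -12, -12, -12, -12]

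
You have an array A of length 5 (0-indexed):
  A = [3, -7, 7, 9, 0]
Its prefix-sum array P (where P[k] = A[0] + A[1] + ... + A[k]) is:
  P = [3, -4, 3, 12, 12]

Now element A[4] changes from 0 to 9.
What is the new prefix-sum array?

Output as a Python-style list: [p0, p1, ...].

Change: A[4] 0 -> 9, delta = 9
P[k] for k < 4: unchanged (A[4] not included)
P[k] for k >= 4: shift by delta = 9
  P[0] = 3 + 0 = 3
  P[1] = -4 + 0 = -4
  P[2] = 3 + 0 = 3
  P[3] = 12 + 0 = 12
  P[4] = 12 + 9 = 21

Answer: [3, -4, 3, 12, 21]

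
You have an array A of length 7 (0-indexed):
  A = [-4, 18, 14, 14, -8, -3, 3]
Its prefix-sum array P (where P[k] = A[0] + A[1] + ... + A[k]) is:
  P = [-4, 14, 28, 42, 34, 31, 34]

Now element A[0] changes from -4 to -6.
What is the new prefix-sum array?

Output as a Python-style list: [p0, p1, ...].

Change: A[0] -4 -> -6, delta = -2
P[k] for k < 0: unchanged (A[0] not included)
P[k] for k >= 0: shift by delta = -2
  P[0] = -4 + -2 = -6
  P[1] = 14 + -2 = 12
  P[2] = 28 + -2 = 26
  P[3] = 42 + -2 = 40
  P[4] = 34 + -2 = 32
  P[5] = 31 + -2 = 29
  P[6] = 34 + -2 = 32

Answer: [-6, 12, 26, 40, 32, 29, 32]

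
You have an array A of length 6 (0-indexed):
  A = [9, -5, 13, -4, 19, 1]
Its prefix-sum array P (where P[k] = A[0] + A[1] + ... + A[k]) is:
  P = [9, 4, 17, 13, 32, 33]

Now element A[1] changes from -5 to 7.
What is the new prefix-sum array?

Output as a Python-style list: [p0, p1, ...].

Answer: [9, 16, 29, 25, 44, 45]

Derivation:
Change: A[1] -5 -> 7, delta = 12
P[k] for k < 1: unchanged (A[1] not included)
P[k] for k >= 1: shift by delta = 12
  P[0] = 9 + 0 = 9
  P[1] = 4 + 12 = 16
  P[2] = 17 + 12 = 29
  P[3] = 13 + 12 = 25
  P[4] = 32 + 12 = 44
  P[5] = 33 + 12 = 45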